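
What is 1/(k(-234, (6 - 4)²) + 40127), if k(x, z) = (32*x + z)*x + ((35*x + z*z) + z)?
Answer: 1/1783213 ≈ 5.6079e-7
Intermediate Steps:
k(x, z) = z + z² + 35*x + x*(z + 32*x) (k(x, z) = (z + 32*x)*x + ((35*x + z²) + z) = x*(z + 32*x) + ((z² + 35*x) + z) = x*(z + 32*x) + (z + z² + 35*x) = z + z² + 35*x + x*(z + 32*x))
1/(k(-234, (6 - 4)²) + 40127) = 1/(((6 - 4)² + ((6 - 4)²)² + 32*(-234)² + 35*(-234) - 234*(6 - 4)²) + 40127) = 1/((2² + (2²)² + 32*54756 - 8190 - 234*2²) + 40127) = 1/((4 + 4² + 1752192 - 8190 - 234*4) + 40127) = 1/((4 + 16 + 1752192 - 8190 - 936) + 40127) = 1/(1743086 + 40127) = 1/1783213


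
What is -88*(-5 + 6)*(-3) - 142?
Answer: 122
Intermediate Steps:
-88*(-5 + 6)*(-3) - 142 = -88*(-3) - 142 = 264 - 142 = 122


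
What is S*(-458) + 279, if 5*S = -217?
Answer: 100781/5 ≈ 20156.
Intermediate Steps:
S = -217/5 (S = (⅕)*(-217) = -217/5 ≈ -43.400)
S*(-458) + 279 = -217/5*(-458) + 279 = 99386/5 + 279 = 100781/5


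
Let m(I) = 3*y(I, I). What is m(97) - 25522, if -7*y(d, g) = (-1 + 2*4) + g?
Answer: -178966/7 ≈ -25567.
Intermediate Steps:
y(d, g) = -1 - g/7 (y(d, g) = -((-1 + 2*4) + g)/7 = -((-1 + 8) + g)/7 = -(7 + g)/7 = -1 - g/7)
m(I) = -3 - 3*I/7 (m(I) = 3*(-1 - I/7) = -3 - 3*I/7)
m(97) - 25522 = (-3 - 3/7*97) - 25522 = (-3 - 291/7) - 25522 = -312/7 - 25522 = -178966/7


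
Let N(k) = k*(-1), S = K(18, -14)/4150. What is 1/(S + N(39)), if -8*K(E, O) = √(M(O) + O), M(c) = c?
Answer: -10746840000/419126760007 + 16600*I*√7/419126760007 ≈ -0.025641 + 1.0479e-7*I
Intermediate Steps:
K(E, O) = -√2*√O/8 (K(E, O) = -√(O + O)/8 = -√2*√O/8)
S = -I*√7/16600 (S = -√2*√(-14)/8/4150 = -√2*I*√14/8*(1/4150) = -I*√7/4*(1/4150) = -I*√7/16600 ≈ -0.00015938*I)
N(k) = -k
1/(S + N(39)) = 1/(-I*√7/16600 - 1*39) = 1/(-I*√7/16600 - 39) = 1/(-39 - I*√7/16600)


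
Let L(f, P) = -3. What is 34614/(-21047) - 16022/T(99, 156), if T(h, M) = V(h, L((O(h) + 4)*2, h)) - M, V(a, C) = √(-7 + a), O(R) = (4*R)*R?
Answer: 12941590872/127565867 + 8011*√23/6061 ≈ 107.79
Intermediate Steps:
O(R) = 4*R²
T(h, M) = √(-7 + h) - M
34614/(-21047) - 16022/T(99, 156) = 34614/(-21047) - 16022/(√(-7 + 99) - 1*156) = 34614*(-1/21047) - 16022/(√92 - 156) = -34614/21047 - 16022/(2*√23 - 156) = -34614/21047 - 16022/(-156 + 2*√23)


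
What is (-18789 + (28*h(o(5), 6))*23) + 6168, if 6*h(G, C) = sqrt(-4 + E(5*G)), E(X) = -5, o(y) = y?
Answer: -12621 + 322*I ≈ -12621.0 + 322.0*I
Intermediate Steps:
h(G, C) = I/2 (h(G, C) = sqrt(-4 - 5)/6 = sqrt(-9)/6 = (3*I)/6 = I/2)
(-18789 + (28*h(o(5), 6))*23) + 6168 = (-18789 + (28*(I/2))*23) + 6168 = (-18789 + (14*I)*23) + 6168 = (-18789 + 322*I) + 6168 = -12621 + 322*I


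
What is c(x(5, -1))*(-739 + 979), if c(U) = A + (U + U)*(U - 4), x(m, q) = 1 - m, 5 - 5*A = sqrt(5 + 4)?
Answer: 15456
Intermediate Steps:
A = 2/5 (A = 1 - sqrt(5 + 4)/5 = 1 - sqrt(9)/5 = 1 - 1/5*3 = 1 - 3/5 = 2/5 ≈ 0.40000)
c(U) = 2/5 + 2*U*(-4 + U) (c(U) = 2/5 + (U + U)*(U - 4) = 2/5 + (2*U)*(-4 + U) = 2/5 + 2*U*(-4 + U))
c(x(5, -1))*(-739 + 979) = (2/5 - 8*(1 - 1*5) + 2*(1 - 1*5)**2)*(-739 + 979) = (2/5 - 8*(1 - 5) + 2*(1 - 5)**2)*240 = (2/5 - 8*(-4) + 2*(-4)**2)*240 = (2/5 + 32 + 2*16)*240 = (2/5 + 32 + 32)*240 = (322/5)*240 = 15456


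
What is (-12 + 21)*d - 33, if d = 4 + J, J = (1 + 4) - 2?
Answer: 30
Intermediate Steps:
J = 3 (J = 5 - 2 = 3)
d = 7 (d = 4 + 3 = 7)
(-12 + 21)*d - 33 = (-12 + 21)*7 - 33 = 9*7 - 33 = 63 - 33 = 30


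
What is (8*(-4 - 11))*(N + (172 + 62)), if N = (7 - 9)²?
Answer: -28560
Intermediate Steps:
N = 4 (N = (-2)² = 4)
(8*(-4 - 11))*(N + (172 + 62)) = (8*(-4 - 11))*(4 + (172 + 62)) = (8*(-15))*(4 + 234) = -120*238 = -28560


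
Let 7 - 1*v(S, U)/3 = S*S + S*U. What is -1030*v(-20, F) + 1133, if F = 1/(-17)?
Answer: 20725351/17 ≈ 1.2191e+6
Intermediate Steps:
F = -1/17 ≈ -0.058824
v(S, U) = 21 - 3*S² - 3*S*U (v(S, U) = 21 - 3*(S*S + S*U) = 21 - 3*(S² + S*U) = 21 + (-3*S² - 3*S*U) = 21 - 3*S² - 3*S*U)
-1030*v(-20, F) + 1133 = -1030*(21 - 3*(-20)² - 3*(-20)*(-1/17)) + 1133 = -1030*(21 - 3*400 - 60/17) + 1133 = -1030*(21 - 1200 - 60/17) + 1133 = -1030*(-20103/17) + 1133 = 20706090/17 + 1133 = 20725351/17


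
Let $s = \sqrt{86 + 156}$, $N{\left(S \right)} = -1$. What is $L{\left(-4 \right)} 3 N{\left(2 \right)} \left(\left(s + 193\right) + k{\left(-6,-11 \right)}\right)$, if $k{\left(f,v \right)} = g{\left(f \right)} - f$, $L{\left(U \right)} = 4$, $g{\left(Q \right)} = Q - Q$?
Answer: $-2388 - 132 \sqrt{2} \approx -2574.7$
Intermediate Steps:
$g{\left(Q \right)} = 0$
$k{\left(f,v \right)} = - f$ ($k{\left(f,v \right)} = 0 - f = - f$)
$s = 11 \sqrt{2}$ ($s = \sqrt{242} = 11 \sqrt{2} \approx 15.556$)
$L{\left(-4 \right)} 3 N{\left(2 \right)} \left(\left(s + 193\right) + k{\left(-6,-11 \right)}\right) = 4 \cdot 3 \left(-1\right) \left(\left(11 \sqrt{2} + 193\right) - -6\right) = 12 \left(-1\right) \left(\left(193 + 11 \sqrt{2}\right) + 6\right) = - 12 \left(199 + 11 \sqrt{2}\right) = -2388 - 132 \sqrt{2}$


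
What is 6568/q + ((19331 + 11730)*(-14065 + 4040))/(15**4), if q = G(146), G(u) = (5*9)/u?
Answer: 30696299/2025 ≈ 15159.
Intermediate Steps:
G(u) = 45/u
q = 45/146 ≈ 0.30822
6568/q + ((19331 + 11730)*(-14065 + 4040))/(15**4) = 6568/(45/146) + ((19331 + 11730)*(-14065 + 4040))/(15**4) = 6568*(146/45) + (31061*(-10025))/50625 = 958928/45 - 311386525*1/50625 = 958928/45 - 12455461/2025 = 30696299/2025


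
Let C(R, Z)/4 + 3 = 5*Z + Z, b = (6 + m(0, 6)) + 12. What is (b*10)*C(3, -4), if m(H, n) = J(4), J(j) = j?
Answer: -23760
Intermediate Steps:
m(H, n) = 4
b = 22 (b = (6 + 4) + 12 = 10 + 12 = 22)
C(R, Z) = -12 + 24*Z (C(R, Z) = -12 + 4*(5*Z + Z) = -12 + 4*(6*Z) = -12 + 24*Z)
(b*10)*C(3, -4) = (22*10)*(-12 + 24*(-4)) = 220*(-12 - 96) = 220*(-108) = -23760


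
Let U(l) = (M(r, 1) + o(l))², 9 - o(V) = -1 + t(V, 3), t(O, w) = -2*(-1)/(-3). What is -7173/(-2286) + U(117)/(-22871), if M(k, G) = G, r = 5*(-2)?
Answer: 163742533/52283106 ≈ 3.1318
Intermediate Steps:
r = -10
t(O, w) = -⅔ (t(O, w) = 2*(-⅓) = -⅔)
o(V) = 32/3 (o(V) = 9 - (-1 - ⅔) = 9 - 1*(-5/3) = 9 + 5/3 = 32/3)
U(l) = 1225/9 (U(l) = (1 + 32/3)² = (35/3)² = 1225/9)
-7173/(-2286) + U(117)/(-22871) = -7173/(-2286) + (1225/9)/(-22871) = -7173*(-1/2286) + (1225/9)*(-1/22871) = 797/254 - 1225/205839 = 163742533/52283106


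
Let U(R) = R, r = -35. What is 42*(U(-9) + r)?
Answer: -1848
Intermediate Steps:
42*(U(-9) + r) = 42*(-9 - 35) = 42*(-44) = -1848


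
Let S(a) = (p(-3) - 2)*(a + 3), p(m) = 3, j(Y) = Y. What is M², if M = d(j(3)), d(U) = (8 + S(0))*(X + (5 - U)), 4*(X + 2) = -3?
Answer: 1089/16 ≈ 68.063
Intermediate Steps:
X = -11/4 (X = -2 + (¼)*(-3) = -2 - ¾ = -11/4 ≈ -2.7500)
S(a) = 3 + a (S(a) = (3 - 2)*(a + 3) = 1*(3 + a) = 3 + a)
d(U) = 99/4 - 11*U (d(U) = (8 + (3 + 0))*(-11/4 + (5 - U)) = (8 + 3)*(9/4 - U) = 11*(9/4 - U) = 99/4 - 11*U)
M = -33/4 (M = 99/4 - 11*3 = 99/4 - 33 = -33/4 ≈ -8.2500)
M² = (-33/4)² = 1089/16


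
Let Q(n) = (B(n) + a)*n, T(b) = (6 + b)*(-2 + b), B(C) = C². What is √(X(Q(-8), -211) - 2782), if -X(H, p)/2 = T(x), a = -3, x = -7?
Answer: 20*I*√7 ≈ 52.915*I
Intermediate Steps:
T(b) = (-2 + b)*(6 + b)
Q(n) = n*(-3 + n²) (Q(n) = (n² - 3)*n = (-3 + n²)*n = n*(-3 + n²))
X(H, p) = -18 (X(H, p) = -2*(-12 + (-7)² + 4*(-7)) = -2*(-12 + 49 - 28) = -2*9 = -18)
√(X(Q(-8), -211) - 2782) = √(-18 - 2782) = √(-2800) = 20*I*√7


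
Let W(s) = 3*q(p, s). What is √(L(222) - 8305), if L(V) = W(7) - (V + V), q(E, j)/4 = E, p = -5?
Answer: I*√8809 ≈ 93.856*I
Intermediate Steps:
q(E, j) = 4*E
W(s) = -60 (W(s) = 3*(4*(-5)) = 3*(-20) = -60)
L(V) = -60 - 2*V (L(V) = -60 - (V + V) = -60 - 2*V)
√(L(222) - 8305) = √((-60 - 2*222) - 8305) = √((-60 - 444) - 8305) = √(-504 - 8305) = √(-8809) = I*√8809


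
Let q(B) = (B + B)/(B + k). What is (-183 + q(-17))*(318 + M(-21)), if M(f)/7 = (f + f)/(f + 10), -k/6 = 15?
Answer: -6738384/107 ≈ -62976.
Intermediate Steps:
k = -90 (k = -6*15 = -90)
M(f) = 14*f/(10 + f) (M(f) = 7*((f + f)/(f + 10)) = 7*((2*f)/(10 + f)) = 7*(2*f/(10 + f)) = 14*f/(10 + f))
q(B) = 2*B/(-90 + B) (q(B) = (B + B)/(B - 90) = (2*B)/(-90 + B) = 2*B/(-90 + B))
(-183 + q(-17))*(318 + M(-21)) = (-183 + 2*(-17)/(-90 - 17))*(318 + 14*(-21)/(10 - 21)) = (-183 + 2*(-17)/(-107))*(318 + 14*(-21)/(-11)) = (-183 + 2*(-17)*(-1/107))*(318 + 14*(-21)*(-1/11)) = (-183 + 34/107)*(318 + 294/11) = -19547/107*3792/11 = -6738384/107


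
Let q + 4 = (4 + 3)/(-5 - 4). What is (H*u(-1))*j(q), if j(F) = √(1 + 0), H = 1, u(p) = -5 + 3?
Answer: -2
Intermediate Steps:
q = -43/9 (q = -4 + (4 + 3)/(-5 - 4) = -4 + 7/(-9) = -4 + 7*(-⅑) = -4 - 7/9 = -43/9 ≈ -4.7778)
u(p) = -2
j(F) = 1 (j(F) = √1 = 1)
(H*u(-1))*j(q) = (1*(-2))*1 = -2*1 = -2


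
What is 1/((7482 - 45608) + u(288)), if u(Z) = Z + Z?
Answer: -1/37550 ≈ -2.6631e-5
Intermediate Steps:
u(Z) = 2*Z
1/((7482 - 45608) + u(288)) = 1/((7482 - 45608) + 2*288) = 1/(-38126 + 576) = 1/(-37550) = -1/37550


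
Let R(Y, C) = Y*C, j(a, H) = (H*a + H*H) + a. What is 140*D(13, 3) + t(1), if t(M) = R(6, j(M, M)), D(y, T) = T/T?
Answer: 158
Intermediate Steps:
j(a, H) = a + H**2 + H*a (j(a, H) = (H*a + H**2) + a = (H**2 + H*a) + a = a + H**2 + H*a)
D(y, T) = 1
R(Y, C) = C*Y
t(M) = 6*M + 12*M**2 (t(M) = (M + M**2 + M*M)*6 = (M + M**2 + M**2)*6 = (M + 2*M**2)*6 = 6*M + 12*M**2)
140*D(13, 3) + t(1) = 140*1 + 6*1*(1 + 2*1) = 140 + 6*1*(1 + 2) = 140 + 6*1*3 = 140 + 18 = 158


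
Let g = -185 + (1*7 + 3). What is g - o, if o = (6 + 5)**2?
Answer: -296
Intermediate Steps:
g = -175 (g = -185 + (7 + 3) = -185 + 10 = -175)
o = 121 (o = 11**2 = 121)
g - o = -175 - 1*121 = -175 - 121 = -296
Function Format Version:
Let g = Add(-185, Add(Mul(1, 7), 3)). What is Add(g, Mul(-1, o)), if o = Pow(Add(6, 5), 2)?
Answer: -296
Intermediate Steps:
g = -175 (g = Add(-185, Add(7, 3)) = Add(-185, 10) = -175)
o = 121 (o = Pow(11, 2) = 121)
Add(g, Mul(-1, o)) = Add(-175, Mul(-1, 121)) = Add(-175, -121) = -296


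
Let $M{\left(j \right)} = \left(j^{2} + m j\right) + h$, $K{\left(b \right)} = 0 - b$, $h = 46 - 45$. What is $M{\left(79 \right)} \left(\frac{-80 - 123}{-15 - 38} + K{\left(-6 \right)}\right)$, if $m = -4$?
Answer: $\frac{3087446}{53} \approx 58254.0$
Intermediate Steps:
$h = 1$
$K{\left(b \right)} = - b$
$M{\left(j \right)} = 1 + j^{2} - 4 j$ ($M{\left(j \right)} = \left(j^{2} - 4 j\right) + 1 = 1 + j^{2} - 4 j$)
$M{\left(79 \right)} \left(\frac{-80 - 123}{-15 - 38} + K{\left(-6 \right)}\right) = \left(1 + 79^{2} - 316\right) \left(\frac{-80 - 123}{-15 - 38} - -6\right) = \left(1 + 6241 - 316\right) \left(- \frac{203}{-53} + 6\right) = 5926 \left(\left(-203\right) \left(- \frac{1}{53}\right) + 6\right) = 5926 \left(\frac{203}{53} + 6\right) = 5926 \cdot \frac{521}{53} = \frac{3087446}{53}$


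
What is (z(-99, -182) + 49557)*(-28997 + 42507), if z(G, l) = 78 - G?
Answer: 671906340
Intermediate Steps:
(z(-99, -182) + 49557)*(-28997 + 42507) = ((78 - 1*(-99)) + 49557)*(-28997 + 42507) = ((78 + 99) + 49557)*13510 = (177 + 49557)*13510 = 49734*13510 = 671906340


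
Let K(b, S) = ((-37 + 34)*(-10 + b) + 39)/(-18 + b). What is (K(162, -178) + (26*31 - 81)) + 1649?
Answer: 113813/48 ≈ 2371.1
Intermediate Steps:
K(b, S) = (69 - 3*b)/(-18 + b) (K(b, S) = (-3*(-10 + b) + 39)/(-18 + b) = ((30 - 3*b) + 39)/(-18 + b) = (69 - 3*b)/(-18 + b))
(K(162, -178) + (26*31 - 81)) + 1649 = (3*(23 - 1*162)/(-18 + 162) + (26*31 - 81)) + 1649 = (3*(23 - 162)/144 + (806 - 81)) + 1649 = (3*(1/144)*(-139) + 725) + 1649 = (-139/48 + 725) + 1649 = 34661/48 + 1649 = 113813/48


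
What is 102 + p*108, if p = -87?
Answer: -9294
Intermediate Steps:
102 + p*108 = 102 - 87*108 = 102 - 9396 = -9294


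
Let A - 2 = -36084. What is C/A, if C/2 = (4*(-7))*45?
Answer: 1260/18041 ≈ 0.069841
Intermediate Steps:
A = -36082 (A = 2 - 36084 = -36082)
C = -2520 (C = 2*((4*(-7))*45) = 2*(-28*45) = 2*(-1260) = -2520)
C/A = -2520/(-36082) = -2520*(-1/36082) = 1260/18041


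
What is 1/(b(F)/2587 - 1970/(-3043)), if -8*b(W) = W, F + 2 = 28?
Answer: 2422228/1565077 ≈ 1.5477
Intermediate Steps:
F = 26 (F = -2 + 28 = 26)
b(W) = -W/8
1/(b(F)/2587 - 1970/(-3043)) = 1/(-⅛*26/2587 - 1970/(-3043)) = 1/(-13/4*1/2587 - 1970*(-1/3043)) = 1/(-1/796 + 1970/3043) = 1/(1565077/2422228) = 2422228/1565077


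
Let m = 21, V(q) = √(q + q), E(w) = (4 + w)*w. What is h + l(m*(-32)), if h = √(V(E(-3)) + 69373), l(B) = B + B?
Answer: -1344 + √(69373 + I*√6) ≈ -1080.6 + 0.00465*I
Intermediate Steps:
E(w) = w*(4 + w)
V(q) = √2*√q (V(q) = √(2*q) = √2*√q)
l(B) = 2*B
h = √(69373 + I*√6) (h = √(√2*√(-3*(4 - 3)) + 69373) = √(√2*√(-3*1) + 69373) = √(√2*√(-3) + 69373) = √(√2*(I*√3) + 69373) = √(I*√6 + 69373) = √(69373 + I*√6) ≈ 263.39 + 0.005*I)
h + l(m*(-32)) = √(69373 + I*√6) + 2*(21*(-32)) = √(69373 + I*√6) + 2*(-672) = √(69373 + I*√6) - 1344 = -1344 + √(69373 + I*√6)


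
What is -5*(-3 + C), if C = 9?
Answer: -30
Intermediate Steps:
-5*(-3 + C) = -5*(-3 + 9) = -5*6 = -30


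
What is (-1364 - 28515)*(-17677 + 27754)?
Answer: -301090683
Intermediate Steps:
(-1364 - 28515)*(-17677 + 27754) = -29879*10077 = -301090683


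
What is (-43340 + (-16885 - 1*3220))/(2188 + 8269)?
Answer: -63445/10457 ≈ -6.0672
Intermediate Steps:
(-43340 + (-16885 - 1*3220))/(2188 + 8269) = (-43340 + (-16885 - 3220))/10457 = (-43340 - 20105)*(1/10457) = -63445*1/10457 = -63445/10457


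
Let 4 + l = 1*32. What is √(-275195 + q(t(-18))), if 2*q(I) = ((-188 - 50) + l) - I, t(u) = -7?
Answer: 3*I*√122354/2 ≈ 524.69*I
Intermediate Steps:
l = 28 (l = -4 + 1*32 = -4 + 32 = 28)
q(I) = -105 - I/2 (q(I) = (((-188 - 50) + 28) - I)/2 = ((-238 + 28) - I)/2 = (-210 - I)/2 = -105 - I/2)
√(-275195 + q(t(-18))) = √(-275195 + (-105 - ½*(-7))) = √(-275195 + (-105 + 7/2)) = √(-275195 - 203/2) = √(-550593/2) = 3*I*√122354/2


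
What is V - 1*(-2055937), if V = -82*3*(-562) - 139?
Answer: 2194050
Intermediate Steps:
V = 138113 (V = -246*(-562) - 139 = 138252 - 139 = 138113)
V - 1*(-2055937) = 138113 - 1*(-2055937) = 138113 + 2055937 = 2194050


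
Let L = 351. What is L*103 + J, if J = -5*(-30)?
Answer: 36303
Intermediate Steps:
J = 150
L*103 + J = 351*103 + 150 = 36153 + 150 = 36303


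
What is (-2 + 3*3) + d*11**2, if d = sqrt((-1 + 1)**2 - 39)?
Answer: 7 + 121*I*sqrt(39) ≈ 7.0 + 755.64*I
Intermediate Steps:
d = I*sqrt(39) (d = sqrt(0**2 - 39) = sqrt(0 - 39) = sqrt(-39) = I*sqrt(39) ≈ 6.245*I)
(-2 + 3*3) + d*11**2 = (-2 + 3*3) + (I*sqrt(39))*11**2 = (-2 + 9) + (I*sqrt(39))*121 = 7 + 121*I*sqrt(39)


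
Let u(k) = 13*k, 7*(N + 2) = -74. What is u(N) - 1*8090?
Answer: -57774/7 ≈ -8253.4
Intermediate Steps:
N = -88/7 (N = -2 + (⅐)*(-74) = -2 - 74/7 = -88/7 ≈ -12.571)
u(N) - 1*8090 = 13*(-88/7) - 1*8090 = -1144/7 - 8090 = -57774/7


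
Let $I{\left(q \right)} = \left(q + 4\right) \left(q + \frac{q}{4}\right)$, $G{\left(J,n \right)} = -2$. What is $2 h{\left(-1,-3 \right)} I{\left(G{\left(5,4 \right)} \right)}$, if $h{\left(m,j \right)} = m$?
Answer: $10$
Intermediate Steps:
$I{\left(q \right)} = \frac{5 q \left(4 + q\right)}{4}$ ($I{\left(q \right)} = \left(4 + q\right) \left(q + q \frac{1}{4}\right) = \left(4 + q\right) \left(q + \frac{q}{4}\right) = \left(4 + q\right) \frac{5 q}{4} = \frac{5 q \left(4 + q\right)}{4}$)
$2 h{\left(-1,-3 \right)} I{\left(G{\left(5,4 \right)} \right)} = 2 \left(-1\right) \frac{5}{4} \left(-2\right) \left(4 - 2\right) = - 2 \cdot \frac{5}{4} \left(-2\right) 2 = \left(-2\right) \left(-5\right) = 10$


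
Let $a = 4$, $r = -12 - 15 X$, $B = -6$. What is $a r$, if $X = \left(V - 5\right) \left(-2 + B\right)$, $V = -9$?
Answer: $-6768$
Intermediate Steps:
$X = 112$ ($X = \left(-9 - 5\right) \left(-2 - 6\right) = \left(-14\right) \left(-8\right) = 112$)
$r = -1692$ ($r = -12 - 1680 = -1692$)
$a r = 4 \left(-1692\right) = -6768$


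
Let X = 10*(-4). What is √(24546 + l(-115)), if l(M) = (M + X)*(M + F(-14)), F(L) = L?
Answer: 21*√101 ≈ 211.05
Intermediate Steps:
X = -40
l(M) = (-40 + M)*(-14 + M) (l(M) = (M - 40)*(M - 14) = (-40 + M)*(-14 + M))
√(24546 + l(-115)) = √(24546 + (560 + (-115)² - 54*(-115))) = √(24546 + (560 + 13225 + 6210)) = √(24546 + 19995) = √44541 = 21*√101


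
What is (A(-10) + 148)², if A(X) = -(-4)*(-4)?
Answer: 17424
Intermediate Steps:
A(X) = -16 (A(X) = -2*8 = -16)
(A(-10) + 148)² = (-16 + 148)² = 132² = 17424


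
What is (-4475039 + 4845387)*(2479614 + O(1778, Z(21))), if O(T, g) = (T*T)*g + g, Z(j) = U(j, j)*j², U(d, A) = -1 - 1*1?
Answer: -1031705738987088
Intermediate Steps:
U(d, A) = -2 (U(d, A) = -1 - 1 = -2)
Z(j) = -2*j²
O(T, g) = g + g*T² (O(T, g) = T²*g + g = g*T² + g = g + g*T²)
(-4475039 + 4845387)*(2479614 + O(1778, Z(21))) = (-4475039 + 4845387)*(2479614 + (-2*21²)*(1 + 1778²)) = 370348*(2479614 + (-2*441)*(1 + 3161284)) = 370348*(2479614 - 882*3161285) = 370348*(2479614 - 2788253370) = 370348*(-2785773756) = -1031705738987088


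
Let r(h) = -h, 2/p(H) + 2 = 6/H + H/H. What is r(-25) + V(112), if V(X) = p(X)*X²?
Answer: -1403603/53 ≈ -26483.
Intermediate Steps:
p(H) = 2/(-1 + 6/H) (p(H) = 2/(-2 + (6/H + H/H)) = 2/(-2 + (6/H + 1)) = 2/(-2 + (1 + 6/H)) = 2/(-1 + 6/H))
V(X) = -2*X³/(-6 + X) (V(X) = (-2*X/(-6 + X))*X² = -2*X³/(-6 + X))
r(-25) + V(112) = -1*(-25) - 2*112³/(-6 + 112) = 25 - 2*1404928/106 = 25 - 2*1404928*1/106 = 25 - 1404928/53 = -1403603/53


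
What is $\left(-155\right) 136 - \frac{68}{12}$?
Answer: $- \frac{63257}{3} \approx -21086.0$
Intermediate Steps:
$\left(-155\right) 136 - \frac{68}{12} = -21080 - \frac{17}{3} = - \frac{63257}{3}$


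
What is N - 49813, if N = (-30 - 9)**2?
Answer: -48292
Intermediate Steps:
N = 1521 (N = (-39)**2 = 1521)
N - 49813 = 1521 - 49813 = -48292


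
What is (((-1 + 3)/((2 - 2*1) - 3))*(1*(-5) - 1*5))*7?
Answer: 140/3 ≈ 46.667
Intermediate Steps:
(((-1 + 3)/((2 - 2*1) - 3))*(1*(-5) - 1*5))*7 = ((2/((2 - 2) - 3))*(-5 - 5))*7 = ((2/(0 - 3))*(-10))*7 = ((2/(-3))*(-10))*7 = ((2*(-1/3))*(-10))*7 = -2/3*(-10)*7 = (20/3)*7 = 140/3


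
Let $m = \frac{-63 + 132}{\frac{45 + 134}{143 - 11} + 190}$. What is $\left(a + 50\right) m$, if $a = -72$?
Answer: $- \frac{200376}{25259} \approx -7.9329$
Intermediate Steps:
$m = \frac{9108}{25259}$ ($m = \frac{69}{\frac{179}{132} + 190} = \frac{69}{\frac{25259}{132}} = 69 \cdot \frac{132}{25259} = \frac{9108}{25259} \approx 0.36058$)
$\left(a + 50\right) m = \left(-72 + 50\right) \frac{9108}{25259} = \left(-22\right) \frac{9108}{25259} = - \frac{200376}{25259}$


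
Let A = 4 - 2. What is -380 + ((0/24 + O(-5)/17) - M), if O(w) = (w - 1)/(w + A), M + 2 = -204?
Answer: -2956/17 ≈ -173.88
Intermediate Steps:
M = -206 (M = -2 - 204 = -206)
A = 2
O(w) = (-1 + w)/(2 + w) (O(w) = (w - 1)/(w + 2) = (-1 + w)/(2 + w))
-380 + ((0/24 + O(-5)/17) - M) = -380 + ((0/24 + ((-1 - 5)/(2 - 5))/17) - 1*(-206)) = -380 + ((0*(1/24) + (-6/(-3))*(1/17)) + 206) = -380 + ((0 - 1/3*(-6)*(1/17)) + 206) = -380 + ((0 + 2*(1/17)) + 206) = -380 + ((0 + 2/17) + 206) = -380 + (2/17 + 206) = -380 + 3504/17 = -2956/17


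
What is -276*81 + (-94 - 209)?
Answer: -22659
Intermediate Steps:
-276*81 + (-94 - 209) = -22356 - 303 = -22659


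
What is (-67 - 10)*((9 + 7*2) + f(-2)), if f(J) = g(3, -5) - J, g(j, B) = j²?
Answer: -2618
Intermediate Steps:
f(J) = 9 - J (f(J) = 3² - J = 9 - J)
(-67 - 10)*((9 + 7*2) + f(-2)) = (-67 - 10)*((9 + 7*2) + (9 - 1*(-2))) = -77*((9 + 14) + (9 + 2)) = -77*(23 + 11) = -77*34 = -2618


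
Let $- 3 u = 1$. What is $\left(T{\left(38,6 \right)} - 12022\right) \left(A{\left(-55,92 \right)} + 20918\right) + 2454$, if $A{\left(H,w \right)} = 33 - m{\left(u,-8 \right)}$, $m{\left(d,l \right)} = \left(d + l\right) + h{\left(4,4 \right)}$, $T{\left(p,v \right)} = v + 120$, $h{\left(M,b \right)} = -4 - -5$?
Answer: $- \frac{747953638}{3} \approx -2.4932 \cdot 10^{8}$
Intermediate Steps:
$h{\left(M,b \right)} = 1$ ($h{\left(M,b \right)} = -4 + 5 = 1$)
$T{\left(p,v \right)} = 120 + v$
$u = - \frac{1}{3}$ ($u = \left(- \frac{1}{3}\right) 1 = - \frac{1}{3} \approx -0.33333$)
$m{\left(d,l \right)} = 1 + d + l$ ($m{\left(d,l \right)} = \left(d + l\right) + 1 = 1 + d + l$)
$A{\left(H,w \right)} = \frac{121}{3}$ ($A{\left(H,w \right)} = 33 - \left(1 - \frac{1}{3} - 8\right) = 33 - - \frac{22}{3} = 33 + \frac{22}{3} = \frac{121}{3}$)
$\left(T{\left(38,6 \right)} - 12022\right) \left(A{\left(-55,92 \right)} + 20918\right) + 2454 = \left(\left(120 + 6\right) - 12022\right) \left(\frac{121}{3} + 20918\right) + 2454 = \left(126 - 12022\right) \frac{62875}{3} + 2454 = \left(-11896\right) \frac{62875}{3} + 2454 = - \frac{747961000}{3} + 2454 = - \frac{747953638}{3}$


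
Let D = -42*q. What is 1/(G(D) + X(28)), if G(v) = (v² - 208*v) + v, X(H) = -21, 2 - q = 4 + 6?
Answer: 1/43323 ≈ 2.3082e-5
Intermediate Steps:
q = -8 (q = 2 - (4 + 6) = 2 - 1*10 = 2 - 10 = -8)
D = 336 (D = -42*(-8) = 336)
G(v) = v² - 207*v
1/(G(D) + X(28)) = 1/(336*(-207 + 336) - 21) = 1/(336*129 - 21) = 1/(43344 - 21) = 1/43323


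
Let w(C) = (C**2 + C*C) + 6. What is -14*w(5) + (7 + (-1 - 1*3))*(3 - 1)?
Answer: -778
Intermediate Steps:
w(C) = 6 + 2*C**2 (w(C) = (C**2 + C**2) + 6 = 2*C**2 + 6 = 6 + 2*C**2)
-14*w(5) + (7 + (-1 - 1*3))*(3 - 1) = -14*(6 + 2*5**2) + (7 + (-1 - 1*3))*(3 - 1) = -14*(6 + 2*25) + (7 + (-1 - 3))*2 = -14*(6 + 50) + (7 - 4)*2 = -14*56 + 3*2 = -784 + 6 = -778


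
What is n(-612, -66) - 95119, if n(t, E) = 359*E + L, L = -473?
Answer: -119286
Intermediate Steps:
n(t, E) = -473 + 359*E (n(t, E) = 359*E - 473 = -473 + 359*E)
n(-612, -66) - 95119 = (-473 + 359*(-66)) - 95119 = (-473 - 23694) - 95119 = -24167 - 95119 = -119286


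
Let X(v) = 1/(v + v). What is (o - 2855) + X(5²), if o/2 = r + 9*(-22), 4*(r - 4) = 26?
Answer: -161499/50 ≈ -3230.0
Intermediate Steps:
r = 21/2 (r = 4 + (¼)*26 = 4 + 13/2 = 21/2 ≈ 10.500)
X(v) = 1/(2*v)
o = -375 (o = 2*(21/2 + 9*(-22)) = 2*(21/2 - 198) = 2*(-375/2) = -375)
(o - 2855) + X(5²) = (-375 - 2855) + 1/(2*(5²)) = -3230 + (½)/25 = -3230 + (½)*(1/25) = -3230 + 1/50 = -161499/50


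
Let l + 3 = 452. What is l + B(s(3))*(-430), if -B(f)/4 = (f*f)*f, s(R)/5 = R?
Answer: 5805449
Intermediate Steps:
l = 449 (l = -3 + 452 = 449)
s(R) = 5*R
B(f) = -4*f**3 (B(f) = -4*f*f*f = -4*f**2*f = -4*f**3)
l + B(s(3))*(-430) = 449 - 4*(5*3)**3*(-430) = 449 - 4*15**3*(-430) = 449 - 4*3375*(-430) = 449 - 13500*(-430) = 449 + 5805000 = 5805449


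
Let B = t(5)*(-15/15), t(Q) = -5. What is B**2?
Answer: 25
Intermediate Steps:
B = 5 (B = -(-75)/15 = -5*(-1) = 5)
B**2 = 5**2 = 25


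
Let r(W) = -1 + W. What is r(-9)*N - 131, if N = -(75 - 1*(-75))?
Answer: 1369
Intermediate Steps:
N = -150 (N = -(75 + 75) = -1*150 = -150)
r(-9)*N - 131 = (-1 - 9)*(-150) - 131 = -10*(-150) - 131 = 1500 - 131 = 1369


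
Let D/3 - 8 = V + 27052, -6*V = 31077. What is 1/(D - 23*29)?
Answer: 2/129949 ≈ 1.5391e-5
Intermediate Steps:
V = -10359/2 (V = -1/6*31077 = -10359/2 ≈ -5179.5)
D = 131283/2 (D = 24 + 3*(-10359/2 + 27052) = 24 + 3*(43745/2) = 24 + 131235/2 = 131283/2 ≈ 65642.)
1/(D - 23*29) = 1/(131283/2 - 23*29) = 1/(131283/2 - 667) = 1/(129949/2) = 2/129949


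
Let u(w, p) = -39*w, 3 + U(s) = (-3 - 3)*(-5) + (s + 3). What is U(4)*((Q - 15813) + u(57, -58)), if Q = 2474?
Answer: -529108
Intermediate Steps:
U(s) = 30 + s (U(s) = -3 + ((-3 - 3)*(-5) + (s + 3)) = -3 + (-6*(-5) + (3 + s)) = -3 + (30 + (3 + s)) = -3 + (33 + s) = 30 + s)
U(4)*((Q - 15813) + u(57, -58)) = (30 + 4)*((2474 - 15813) - 39*57) = 34*(-13339 - 2223) = 34*(-15562) = -529108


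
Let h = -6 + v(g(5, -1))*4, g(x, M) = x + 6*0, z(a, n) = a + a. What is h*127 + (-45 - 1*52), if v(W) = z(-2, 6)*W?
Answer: -11019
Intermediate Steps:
z(a, n) = 2*a
g(x, M) = x (g(x, M) = x + 0 = x)
v(W) = -4*W (v(W) = (2*(-2))*W = -4*W)
h = -86 (h = -6 - 4*5*4 = -6 - 20*4 = -6 - 80 = -86)
h*127 + (-45 - 1*52) = -86*127 + (-45 - 1*52) = -10922 + (-45 - 52) = -10922 - 97 = -11019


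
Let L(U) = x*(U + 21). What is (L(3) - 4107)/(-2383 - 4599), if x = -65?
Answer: 5667/6982 ≈ 0.81166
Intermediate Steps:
L(U) = -1365 - 65*U (L(U) = -65*(U + 21) = -65*(21 + U) = -1365 - 65*U)
(L(3) - 4107)/(-2383 - 4599) = ((-1365 - 65*3) - 4107)/(-2383 - 4599) = ((-1365 - 195) - 4107)/(-6982) = (-1560 - 4107)*(-1/6982) = -5667*(-1/6982) = 5667/6982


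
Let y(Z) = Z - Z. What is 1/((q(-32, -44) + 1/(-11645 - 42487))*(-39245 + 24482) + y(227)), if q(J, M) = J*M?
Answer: -18044/375068064455 ≈ -4.8109e-8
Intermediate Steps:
y(Z) = 0
1/((q(-32, -44) + 1/(-11645 - 42487))*(-39245 + 24482) + y(227)) = 1/((-32*(-44) + 1/(-11645 - 42487))*(-39245 + 24482) + 0) = 1/((1408 + 1/(-54132))*(-14763) + 0) = 1/((1408 - 1/54132)*(-14763) + 0) = 1/((76217855/54132)*(-14763) + 0) = 1/(-375068064455/18044 + 0) = 1/(-375068064455/18044) = -18044/375068064455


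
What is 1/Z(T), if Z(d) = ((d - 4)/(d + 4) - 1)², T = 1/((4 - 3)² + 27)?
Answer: 12769/50176 ≈ 0.25448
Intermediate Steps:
T = 1/28 (T = 1/(1² + 27) = 1/(1 + 27) = 1/28 ≈ 0.035714)
Z(d) = (-1 + (-4 + d)/(4 + d))² (Z(d) = ((-4 + d)/(4 + d) - 1)² = (-1 + (-4 + d)/(4 + d))²)
1/Z(T) = 1/(64/(4 + 1/28)²) = 1/(64/(113/28)²) = 1/(64*(784/12769)) = 1/(50176/12769) = 12769/50176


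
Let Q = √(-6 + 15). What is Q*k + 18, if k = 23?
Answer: 87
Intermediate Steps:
Q = 3 (Q = √9 = 3)
Q*k + 18 = 3*23 + 18 = 69 + 18 = 87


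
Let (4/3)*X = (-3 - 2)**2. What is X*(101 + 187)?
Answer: 5400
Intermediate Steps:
X = 75/4 (X = 3*(-3 - 2)**2/4 = (3/4)*(-5)**2 = (3/4)*25 = 75/4 ≈ 18.750)
X*(101 + 187) = 75*(101 + 187)/4 = (75/4)*288 = 5400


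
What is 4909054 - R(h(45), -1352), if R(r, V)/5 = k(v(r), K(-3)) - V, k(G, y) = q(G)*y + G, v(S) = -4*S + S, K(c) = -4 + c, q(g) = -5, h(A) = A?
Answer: 4902794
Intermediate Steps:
v(S) = -3*S
k(G, y) = G - 5*y (k(G, y) = -5*y + G = G - 5*y)
R(r, V) = 175 - 15*r - 5*V (R(r, V) = 5*((-3*r - 5*(-4 - 3)) - V) = 5*((-3*r - 5*(-7)) - V) = 5*((-3*r + 35) - V) = 5*((35 - 3*r) - V) = 5*(35 - V - 3*r) = 175 - 15*r - 5*V)
4909054 - R(h(45), -1352) = 4909054 - (175 - 15*45 - 5*(-1352)) = 4909054 - (175 - 675 + 6760) = 4909054 - 1*6260 = 4909054 - 6260 = 4902794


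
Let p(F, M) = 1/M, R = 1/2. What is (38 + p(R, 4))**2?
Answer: 23409/16 ≈ 1463.1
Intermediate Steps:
R = 1/2 ≈ 0.50000
(38 + p(R, 4))**2 = (38 + 1/4)**2 = (153/4)**2 = 23409/16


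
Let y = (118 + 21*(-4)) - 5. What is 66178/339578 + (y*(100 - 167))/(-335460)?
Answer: 11429935967/56957417940 ≈ 0.20068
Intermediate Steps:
y = 29 (y = (118 - 84) - 5 = 34 - 5 = 29)
66178/339578 + (y*(100 - 167))/(-335460) = 66178/339578 + (29*(100 - 167))/(-335460) = 66178*(1/339578) + (29*(-67))*(-1/335460) = 33089/169789 - 1943*(-1/335460) = 33089/169789 + 1943/335460 = 11429935967/56957417940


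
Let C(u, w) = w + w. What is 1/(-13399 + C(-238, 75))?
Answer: -1/13249 ≈ -7.5477e-5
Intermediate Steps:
C(u, w) = 2*w
1/(-13399 + C(-238, 75)) = 1/(-13399 + 2*75) = 1/(-13399 + 150) = 1/(-13249) = -1/13249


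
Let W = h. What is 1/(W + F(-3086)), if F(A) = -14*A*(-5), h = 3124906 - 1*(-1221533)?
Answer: 1/4130419 ≈ 2.4211e-7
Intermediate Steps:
h = 4346439 (h = 3124906 + 1221533 = 4346439)
F(A) = 70*A
W = 4346439
1/(W + F(-3086)) = 1/(4346439 + 70*(-3086)) = 1/(4346439 - 216020) = 1/4130419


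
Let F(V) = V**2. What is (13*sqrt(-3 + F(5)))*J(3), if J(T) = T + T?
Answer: 78*sqrt(22) ≈ 365.85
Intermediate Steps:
J(T) = 2*T
(13*sqrt(-3 + F(5)))*J(3) = (13*sqrt(-3 + 5**2))*(2*3) = (13*sqrt(-3 + 25))*6 = (13*sqrt(22))*6 = 78*sqrt(22)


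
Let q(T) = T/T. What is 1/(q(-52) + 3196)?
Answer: 1/3197 ≈ 0.00031279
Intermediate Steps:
q(T) = 1
1/(q(-52) + 3196) = 1/(1 + 3196) = 1/3197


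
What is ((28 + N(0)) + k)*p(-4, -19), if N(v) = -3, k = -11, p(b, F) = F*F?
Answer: 5054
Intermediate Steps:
p(b, F) = F²
((28 + N(0)) + k)*p(-4, -19) = ((28 - 3) - 11)*(-19)² = (25 - 11)*361 = 14*361 = 5054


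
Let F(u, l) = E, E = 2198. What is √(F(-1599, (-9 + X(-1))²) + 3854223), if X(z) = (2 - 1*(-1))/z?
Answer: √3856421 ≈ 1963.8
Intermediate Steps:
X(z) = 3/z (X(z) = (2 + 1)/z = 3/z)
F(u, l) = 2198
√(F(-1599, (-9 + X(-1))²) + 3854223) = √(2198 + 3854223) = √3856421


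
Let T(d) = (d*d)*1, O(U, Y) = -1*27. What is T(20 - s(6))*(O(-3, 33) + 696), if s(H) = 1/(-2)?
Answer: 1124589/4 ≈ 2.8115e+5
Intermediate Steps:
O(U, Y) = -27
s(H) = -1/2
T(d) = d**2 (T(d) = d**2*1 = d**2)
T(20 - s(6))*(O(-3, 33) + 696) = (20 - 1*(-1/2))**2*(-27 + 696) = (20 + 1/2)**2*669 = (41/2)**2*669 = (1681/4)*669 = 1124589/4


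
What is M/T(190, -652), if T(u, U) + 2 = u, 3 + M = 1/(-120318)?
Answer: -360955/22619784 ≈ -0.015957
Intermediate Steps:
M = -360955/120318 (M = -3 + 1/(-120318) = -3 - 1/120318 = -360955/120318 ≈ -3.0000)
T(u, U) = -2 + u
M/T(190, -652) = -360955/(120318*(-2 + 190)) = -360955/120318/188 = -360955/120318*1/188 = -360955/22619784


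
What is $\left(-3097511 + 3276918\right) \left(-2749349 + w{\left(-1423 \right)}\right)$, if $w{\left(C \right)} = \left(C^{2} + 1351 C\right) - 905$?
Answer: $-475033495786$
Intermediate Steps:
$w{\left(C \right)} = -905 + C^{2} + 1351 C$ ($w{\left(C \right)} = \left(C^{2} + 1351 C\right) - 905 = -905 + C^{2} + 1351 C$)
$\left(-3097511 + 3276918\right) \left(-2749349 + w{\left(-1423 \right)}\right) = \left(-3097511 + 3276918\right) \left(-2749349 + \left(-905 + \left(-1423\right)^{2} + 1351 \left(-1423\right)\right)\right) = 179407 \left(-2749349 - -101551\right) = 179407 \left(-2749349 + 101551\right) = 179407 \left(-2647798\right) = -475033495786$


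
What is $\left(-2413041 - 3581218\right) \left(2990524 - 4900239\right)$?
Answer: $11447326326185$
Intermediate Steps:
$\left(-2413041 - 3581218\right) \left(2990524 - 4900239\right) = \left(-5994259\right) \left(-1909715\right) = 11447326326185$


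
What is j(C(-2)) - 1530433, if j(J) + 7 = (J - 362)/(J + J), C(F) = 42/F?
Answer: -64278097/42 ≈ -1.5304e+6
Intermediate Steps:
j(J) = -7 + (-362 + J)/(2*J) (j(J) = -7 + (J - 362)/(J + J) = -7 + (-362 + J)/((2*J)) = -7 + (-362 + J)*(1/(2*J)) = -7 + (-362 + J)/(2*J))
j(C(-2)) - 1530433 = (-13/2 - 181/(42/(-2))) - 1530433 = (-13/2 - 181/(42*(-1/2))) - 1530433 = (-13/2 - 181/(-21)) - 1530433 = (-13/2 - 181*(-1/21)) - 1530433 = (-13/2 + 181/21) - 1530433 = 89/42 - 1530433 = -64278097/42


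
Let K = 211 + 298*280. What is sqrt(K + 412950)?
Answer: sqrt(496601) ≈ 704.70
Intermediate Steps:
K = 83651 (K = 211 + 83440 = 83651)
sqrt(K + 412950) = sqrt(83651 + 412950) = sqrt(496601)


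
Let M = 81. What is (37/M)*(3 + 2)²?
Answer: 925/81 ≈ 11.420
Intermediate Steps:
(37/M)*(3 + 2)² = (37/81)*(3 + 2)² = ((1/81)*37)*5² = (37/81)*25 = 925/81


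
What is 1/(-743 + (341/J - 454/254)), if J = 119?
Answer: -15113/11212665 ≈ -0.0013479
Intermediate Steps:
1/(-743 + (341/J - 454/254)) = 1/(-743 + (341/119 - 454/254)) = 1/(-743 + (341*(1/119) - 454*1/254)) = 1/(-743 + (341/119 - 227/127)) = 1/(-743 + 16294/15113) = 1/(-11212665/15113) = -15113/11212665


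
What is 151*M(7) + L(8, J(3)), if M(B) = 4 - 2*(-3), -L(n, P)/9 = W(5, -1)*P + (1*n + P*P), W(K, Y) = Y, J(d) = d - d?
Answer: 1438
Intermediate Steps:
J(d) = 0
L(n, P) = -9*n - 9*P² + 9*P (L(n, P) = -9*(-P + (1*n + P*P)) = -9*(-P + (n + P²)) = -9*(n + P² - P) = -9*n - 9*P² + 9*P)
M(B) = 10 (M(B) = 4 + 6 = 10)
151*M(7) + L(8, J(3)) = 151*10 + (-9*8 - 9*0² + 9*0) = 1510 + (-72 - 9*0 + 0) = 1510 + (-72 + 0 + 0) = 1510 - 72 = 1438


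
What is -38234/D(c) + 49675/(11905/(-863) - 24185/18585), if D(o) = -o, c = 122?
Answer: -20595697039/6917888 ≈ -2977.2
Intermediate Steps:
-38234/D(c) + 49675/(11905/(-863) - 24185/18585) = -38234/((-1*122)) + 49675/(11905/(-863) - 24185/18585) = -38234/(-122) + 49675/(11905*(-1/863) - 24185*1/18585) = -38234*(-1/122) + 49675/(-11905/863 - 691/531) = 19117/61 + 49675/(-6917888/458253) = 19117/61 + 49675*(-458253/6917888) = 19117/61 - 22763717775/6917888 = -20595697039/6917888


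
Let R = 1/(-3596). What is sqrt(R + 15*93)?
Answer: sqrt(4509760681)/1798 ≈ 37.350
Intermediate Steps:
R = -1/3596 ≈ -0.00027809
sqrt(R + 15*93) = sqrt(-1/3596 + 15*93) = sqrt(-1/3596 + 1395) = sqrt(5016419/3596) = sqrt(4509760681)/1798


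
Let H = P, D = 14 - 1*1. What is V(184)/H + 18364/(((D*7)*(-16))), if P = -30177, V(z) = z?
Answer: -2828767/224172 ≈ -12.619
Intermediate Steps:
D = 13 (D = 14 - 1 = 13)
H = -30177
V(184)/H + 18364/(((D*7)*(-16))) = 184/(-30177) + 18364/(((13*7)*(-16))) = 184*(-1/30177) + 18364/((91*(-16))) = -184/30177 + 18364/(-1456) = -184/30177 + 18364*(-1/1456) = -184/30177 - 4591/364 = -2828767/224172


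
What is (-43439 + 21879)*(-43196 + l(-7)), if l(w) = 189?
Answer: 927230920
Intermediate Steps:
(-43439 + 21879)*(-43196 + l(-7)) = (-43439 + 21879)*(-43196 + 189) = -21560*(-43007) = 927230920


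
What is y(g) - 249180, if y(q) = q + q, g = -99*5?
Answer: -250170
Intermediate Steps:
g = -495
y(q) = 2*q
y(g) - 249180 = 2*(-495) - 249180 = -990 - 249180 = -250170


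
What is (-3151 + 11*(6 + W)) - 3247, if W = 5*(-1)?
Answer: -6387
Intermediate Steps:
W = -5
(-3151 + 11*(6 + W)) - 3247 = (-3151 + 11*(6 - 5)) - 3247 = (-3151 + 11*1) - 3247 = (-3151 + 11) - 3247 = -3140 - 3247 = -6387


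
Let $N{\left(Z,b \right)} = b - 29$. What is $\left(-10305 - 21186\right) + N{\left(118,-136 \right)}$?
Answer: $-31656$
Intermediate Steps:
$N{\left(Z,b \right)} = -29 + b$
$\left(-10305 - 21186\right) + N{\left(118,-136 \right)} = \left(-10305 - 21186\right) - 165 = -31491 - 165 = -31656$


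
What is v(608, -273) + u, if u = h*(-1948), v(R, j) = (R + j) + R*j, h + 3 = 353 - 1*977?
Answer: 1055747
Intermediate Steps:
h = -627 (h = -3 + (353 - 1*977) = -3 + (353 - 977) = -3 - 624 = -627)
v(R, j) = R + j + R*j
u = 1221396 (u = -627*(-1948) = 1221396)
v(608, -273) + u = (608 - 273 + 608*(-273)) + 1221396 = (608 - 273 - 165984) + 1221396 = -165649 + 1221396 = 1055747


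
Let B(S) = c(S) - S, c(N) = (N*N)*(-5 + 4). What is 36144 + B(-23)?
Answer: 35638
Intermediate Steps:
c(N) = -N² (c(N) = N²*(-1) = -N²)
B(S) = -S - S² (B(S) = -S² - S = -S - S²)
36144 + B(-23) = 36144 - 23*(-1 - 1*(-23)) = 36144 - 23*(-1 + 23) = 36144 - 23*22 = 36144 - 506 = 35638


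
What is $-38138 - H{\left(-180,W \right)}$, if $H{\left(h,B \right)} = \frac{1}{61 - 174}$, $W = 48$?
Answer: $- \frac{4309593}{113} \approx -38138.0$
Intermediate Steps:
$H{\left(h,B \right)} = - \frac{1}{113}$ ($H{\left(h,B \right)} = \frac{1}{-113} = - \frac{1}{113}$)
$-38138 - H{\left(-180,W \right)} = -38138 - - \frac{1}{113} = -38138 + \frac{1}{113} = - \frac{4309593}{113}$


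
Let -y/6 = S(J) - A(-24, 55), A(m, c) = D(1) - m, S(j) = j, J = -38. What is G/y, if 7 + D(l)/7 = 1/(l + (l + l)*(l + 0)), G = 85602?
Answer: 42801/46 ≈ 930.46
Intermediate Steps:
D(l) = -49 + 7/(l + 2*l**2) (D(l) = -49 + 7/(l + (l + l)*(l + 0)) = -49 + 7/(l + (2*l)*l) = -49 + 7/(l + 2*l**2))
A(m, c) = -140/3 - m (A(m, c) = 7*(1 - 14*1**2 - 7*1)/(1*(1 + 2*1)) - m = 7*1*(1 - 14*1 - 7)/(1 + 2) - m = 7*1*(1 - 14 - 7)/3 - m = 7*1*(1/3)*(-20) - m = -140/3 - m)
y = 92 (y = -6*(-38 - (-140/3 - 1*(-24))) = -6*(-38 - (-140/3 + 24)) = -6*(-38 - 1*(-68/3)) = -6*(-38 + 68/3) = -6*(-46/3) = 92)
G/y = 85602/92 = 85602*(1/92) = 42801/46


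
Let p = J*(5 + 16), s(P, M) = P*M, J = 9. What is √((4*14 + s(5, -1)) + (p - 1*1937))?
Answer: I*√1697 ≈ 41.195*I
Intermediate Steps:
s(P, M) = M*P
p = 189 (p = 9*(5 + 16) = 9*21 = 189)
√((4*14 + s(5, -1)) + (p - 1*1937)) = √((4*14 - 1*5) + (189 - 1*1937)) = √((56 - 5) + (189 - 1937)) = √(51 - 1748) = √(-1697) = I*√1697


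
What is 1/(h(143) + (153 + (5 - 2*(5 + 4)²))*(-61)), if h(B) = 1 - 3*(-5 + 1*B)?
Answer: -1/169 ≈ -0.0059172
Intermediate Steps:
h(B) = 16 - 3*B (h(B) = 1 - 3*(-5 + B) = 1 + (15 - 3*B) = 16 - 3*B)
1/(h(143) + (153 + (5 - 2*(5 + 4)²))*(-61)) = 1/((16 - 3*143) + (153 + (5 - 2*(5 + 4)²))*(-61)) = 1/((16 - 429) + (153 + (5 - 2*9²))*(-61)) = 1/(-413 + (153 + (5 - 2*81))*(-61)) = 1/(-413 + (153 + (5 - 162))*(-61)) = 1/(-413 + (153 - 157)*(-61)) = 1/(-413 - 4*(-61)) = 1/(-413 + 244) = 1/(-169) = -1/169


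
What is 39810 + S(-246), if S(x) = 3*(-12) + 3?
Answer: 39777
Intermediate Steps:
S(x) = -33 (S(x) = -36 + 3 = -33)
39810 + S(-246) = 39810 - 33 = 39777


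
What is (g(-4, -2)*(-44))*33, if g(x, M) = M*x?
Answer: -11616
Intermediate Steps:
(g(-4, -2)*(-44))*33 = (-2*(-4)*(-44))*33 = (8*(-44))*33 = -352*33 = -11616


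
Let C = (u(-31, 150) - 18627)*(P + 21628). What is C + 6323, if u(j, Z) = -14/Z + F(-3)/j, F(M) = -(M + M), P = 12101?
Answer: -486911913081/775 ≈ -6.2827e+8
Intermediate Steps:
F(M) = -2*M
u(j, Z) = -14/Z + 6/j (u(j, Z) = -14/Z + (-2*(-3))/j = -14/Z + 6/j)
C = -486916813406/775 (C = ((-14/150 + 6/(-31)) - 18627)*(12101 + 21628) = ((-14*1/150 + 6*(-1/31)) - 18627)*33729 = ((-7/75 - 6/31) - 18627)*33729 = (-667/2325 - 18627)*33729 = -43308442/2325*33729 = -486916813406/775 ≈ -6.2828e+8)
C + 6323 = -486916813406/775 + 6323 = -486911913081/775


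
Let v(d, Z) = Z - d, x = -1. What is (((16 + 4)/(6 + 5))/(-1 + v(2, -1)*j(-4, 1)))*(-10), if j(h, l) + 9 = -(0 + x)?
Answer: -200/253 ≈ -0.79051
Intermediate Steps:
j(h, l) = -8 (j(h, l) = -9 - (0 - 1) = -9 - 1*(-1) = -9 + 1 = -8)
(((16 + 4)/(6 + 5))/(-1 + v(2, -1)*j(-4, 1)))*(-10) = (((16 + 4)/(6 + 5))/(-1 + (-1 - 1*2)*(-8)))*(-10) = ((20/11)/(-1 + (-1 - 2)*(-8)))*(-10) = ((20*(1/11))/(-1 - 3*(-8)))*(-10) = ((20/11)/(-1 + 24))*(-10) = ((20/11)/23)*(-10) = ((1/23)*(20/11))*(-10) = (20/253)*(-10) = -200/253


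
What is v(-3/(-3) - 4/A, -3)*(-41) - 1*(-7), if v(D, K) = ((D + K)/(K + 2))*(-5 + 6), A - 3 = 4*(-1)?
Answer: 89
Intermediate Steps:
A = -1 (A = 3 + 4*(-1) = 3 - 4 = -1)
v(D, K) = (D + K)/(2 + K) (v(D, K) = ((D + K)/(2 + K))*1 = (D + K)/(2 + K))
v(-3/(-3) - 4/A, -3)*(-41) - 1*(-7) = (((-3/(-3) - 4/(-1)) - 3)/(2 - 3))*(-41) - 1*(-7) = (((-3*(-1/3) - 4*(-1)) - 3)/(-1))*(-41) + 7 = -((1 + 4) - 3)*(-41) + 7 = -(5 - 3)*(-41) + 7 = -1*2*(-41) + 7 = -2*(-41) + 7 = 82 + 7 = 89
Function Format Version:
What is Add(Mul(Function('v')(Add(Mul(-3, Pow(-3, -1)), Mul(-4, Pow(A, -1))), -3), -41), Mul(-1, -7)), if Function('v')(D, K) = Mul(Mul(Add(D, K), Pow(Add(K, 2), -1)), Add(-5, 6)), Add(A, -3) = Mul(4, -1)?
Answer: 89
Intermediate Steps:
A = -1 (A = Add(3, Mul(4, -1)) = Add(3, -4) = -1)
Function('v')(D, K) = Mul(Pow(Add(2, K), -1), Add(D, K)) (Function('v')(D, K) = Mul(Mul(Add(D, K), Pow(Add(2, K), -1)), 1) = Mul(Mul(Pow(Add(2, K), -1), Add(D, K)), 1) = Mul(Pow(Add(2, K), -1), Add(D, K)))
Add(Mul(Function('v')(Add(Mul(-3, Pow(-3, -1)), Mul(-4, Pow(A, -1))), -3), -41), Mul(-1, -7)) = Add(Mul(Mul(Pow(Add(2, -3), -1), Add(Add(Mul(-3, Pow(-3, -1)), Mul(-4, Pow(-1, -1))), -3)), -41), Mul(-1, -7)) = Add(Mul(Mul(Pow(-1, -1), Add(Add(Mul(-3, Rational(-1, 3)), Mul(-4, -1)), -3)), -41), 7) = Add(Mul(Mul(-1, Add(Add(1, 4), -3)), -41), 7) = Add(Mul(Mul(-1, Add(5, -3)), -41), 7) = Add(Mul(Mul(-1, 2), -41), 7) = Add(Mul(-2, -41), 7) = Add(82, 7) = 89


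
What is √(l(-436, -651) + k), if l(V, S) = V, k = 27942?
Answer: √27506 ≈ 165.85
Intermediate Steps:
√(l(-436, -651) + k) = √(-436 + 27942) = √27506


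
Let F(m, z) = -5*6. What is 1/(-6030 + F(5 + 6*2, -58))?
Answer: -1/6060 ≈ -0.00016502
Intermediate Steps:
F(m, z) = -30
1/(-6030 + F(5 + 6*2, -58)) = 1/(-6030 - 30) = 1/(-6060) = -1/6060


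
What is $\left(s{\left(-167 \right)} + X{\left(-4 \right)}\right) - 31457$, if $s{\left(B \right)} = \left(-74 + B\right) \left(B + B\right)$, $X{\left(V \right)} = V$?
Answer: $49033$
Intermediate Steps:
$s{\left(B \right)} = 2 B \left(-74 + B\right)$ ($s{\left(B \right)} = \left(-74 + B\right) 2 B = 2 B \left(-74 + B\right)$)
$\left(s{\left(-167 \right)} + X{\left(-4 \right)}\right) - 31457 = \left(2 \left(-167\right) \left(-74 - 167\right) - 4\right) - 31457 = \left(2 \left(-167\right) \left(-241\right) - 4\right) - 31457 = \left(80494 - 4\right) - 31457 = 80490 - 31457 = 49033$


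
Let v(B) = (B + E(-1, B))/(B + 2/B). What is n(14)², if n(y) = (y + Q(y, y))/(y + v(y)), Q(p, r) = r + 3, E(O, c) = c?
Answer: 9418761/2502724 ≈ 3.7634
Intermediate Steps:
v(B) = 2*B/(B + 2/B) (v(B) = (B + B)/(B + 2/B) = (2*B)/(B + 2/B) = 2*B/(B + 2/B))
Q(p, r) = 3 + r
n(y) = (3 + 2*y)/(y + 2*y²/(2 + y²)) (n(y) = (y + (3 + y))/(y + 2*y²/(2 + y²)) = (3 + 2*y)/(y + 2*y²/(2 + y²)))
n(14)² = ((2 + 14²)*(3 + 2*14)/(14*(2 + 14² + 2*14)))² = ((2 + 196)*(3 + 28)/(14*(2 + 196 + 28)))² = ((1/14)*198*31/226)² = ((1/14)*(1/226)*198*31)² = (3069/1582)² = 9418761/2502724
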